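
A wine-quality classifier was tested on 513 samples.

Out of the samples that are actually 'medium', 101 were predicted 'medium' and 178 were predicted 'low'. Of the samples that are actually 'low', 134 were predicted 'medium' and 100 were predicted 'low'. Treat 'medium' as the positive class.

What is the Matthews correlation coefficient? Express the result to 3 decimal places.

MCC = (TP·TN − FP·FN) / √((TP+FP)(TP+FN)(TN+FP)(TN+FN))
Numerator = 101·100 − 134·178 = -13752
Denominator = √(235·279·234·278) = √4265134380 = 65307.9963
MCC = -13752 / 65307.9963 = -0.211

-0.211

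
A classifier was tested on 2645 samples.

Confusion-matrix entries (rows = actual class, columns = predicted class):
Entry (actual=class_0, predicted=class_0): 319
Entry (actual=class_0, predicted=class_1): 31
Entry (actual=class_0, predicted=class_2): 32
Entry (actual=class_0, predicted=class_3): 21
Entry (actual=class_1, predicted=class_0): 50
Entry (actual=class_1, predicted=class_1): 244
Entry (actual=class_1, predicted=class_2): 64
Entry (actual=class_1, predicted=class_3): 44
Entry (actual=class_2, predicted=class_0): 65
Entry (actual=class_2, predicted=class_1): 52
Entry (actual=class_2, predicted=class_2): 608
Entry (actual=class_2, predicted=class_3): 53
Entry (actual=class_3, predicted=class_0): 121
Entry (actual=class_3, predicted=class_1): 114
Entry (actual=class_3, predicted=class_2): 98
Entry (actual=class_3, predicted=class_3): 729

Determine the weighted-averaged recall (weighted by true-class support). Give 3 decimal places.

0.718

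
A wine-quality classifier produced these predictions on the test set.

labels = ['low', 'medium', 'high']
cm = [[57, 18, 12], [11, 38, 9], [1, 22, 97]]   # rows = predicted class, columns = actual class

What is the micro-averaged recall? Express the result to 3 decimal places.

Micro-averaging pools counts across classes: ΣTP=192, ΣFP=73, ΣFN=73.
Micro-recall = TP/(TP+FN) on pooled counts = 0.725 (equals overall accuracy in single-label multiclass).

0.725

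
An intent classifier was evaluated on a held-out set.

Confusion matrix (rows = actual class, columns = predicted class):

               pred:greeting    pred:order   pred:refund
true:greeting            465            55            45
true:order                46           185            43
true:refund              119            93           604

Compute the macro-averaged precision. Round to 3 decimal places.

0.722

Per-class precision (TP/(TP+FP)):
  greeting: TP=465, FP=46+119=165 → 465/630 = 0.7381
  order: TP=185, FP=55+93=148 → 185/333 = 0.5556
  refund: TP=604, FP=45+43=88 → 604/692 = 0.8728
Macro-precision = mean = (0.7381 + 0.5556 + 0.8728) / 3 = 0.722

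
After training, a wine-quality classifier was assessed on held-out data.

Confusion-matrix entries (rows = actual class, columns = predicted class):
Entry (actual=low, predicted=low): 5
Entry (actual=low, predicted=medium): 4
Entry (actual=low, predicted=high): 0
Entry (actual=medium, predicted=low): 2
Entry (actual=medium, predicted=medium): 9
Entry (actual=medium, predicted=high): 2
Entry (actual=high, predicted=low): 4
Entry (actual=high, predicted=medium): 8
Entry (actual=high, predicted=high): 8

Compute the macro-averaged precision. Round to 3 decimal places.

0.561

Per-class precision (TP/(TP+FP)):
  low: TP=5, FP=2+4=6 → 5/11 = 0.4545
  medium: TP=9, FP=4+8=12 → 9/21 = 0.4286
  high: TP=8, FP=0+2=2 → 8/10 = 0.8000
Macro-precision = mean = (0.4545 + 0.4286 + 0.8000) / 3 = 0.561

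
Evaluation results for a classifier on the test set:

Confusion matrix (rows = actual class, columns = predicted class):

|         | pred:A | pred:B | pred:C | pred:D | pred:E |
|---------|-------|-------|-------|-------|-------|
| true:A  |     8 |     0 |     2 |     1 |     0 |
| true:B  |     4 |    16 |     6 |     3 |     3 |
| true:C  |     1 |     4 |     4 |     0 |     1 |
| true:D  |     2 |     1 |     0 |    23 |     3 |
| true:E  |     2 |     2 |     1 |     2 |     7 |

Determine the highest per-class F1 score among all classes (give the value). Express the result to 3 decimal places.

Per-class F1 score (2·TP/(2·TP+FP+FN)):
  A: TP=8, FP=4+1+2+2=9, FN=0+2+1+0=3 → 16/28 = 0.5714
  B: TP=16, FP=0+4+1+2=7, FN=4+6+3+3=16 → 32/55 = 0.5818
  C: TP=4, FP=2+6+0+1=9, FN=1+4+0+1=6 → 8/23 = 0.3478
  D: TP=23, FP=1+3+0+2=6, FN=2+1+0+3=6 → 46/58 = 0.7931
  E: TP=7, FP=0+3+1+3=7, FN=2+2+1+2=7 → 14/28 = 0.5000
Highest is class 'D' with F1 score = 0.793.

0.793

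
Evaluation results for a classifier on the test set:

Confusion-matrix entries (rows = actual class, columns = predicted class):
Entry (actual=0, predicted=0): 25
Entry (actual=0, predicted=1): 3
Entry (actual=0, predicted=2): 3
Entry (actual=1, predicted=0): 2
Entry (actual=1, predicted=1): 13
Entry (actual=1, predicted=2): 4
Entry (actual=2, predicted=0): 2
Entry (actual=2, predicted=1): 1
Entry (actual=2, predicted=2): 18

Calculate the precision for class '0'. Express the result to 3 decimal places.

Take TP from the diagonal, FP from the rest of the '0' prediction marginal, FN from the rest of the '0' actual marginal.
precision = TP/(TP+FP).
0: TP=25, FP=2+2=4 → 25/29 = 0.8621

0.862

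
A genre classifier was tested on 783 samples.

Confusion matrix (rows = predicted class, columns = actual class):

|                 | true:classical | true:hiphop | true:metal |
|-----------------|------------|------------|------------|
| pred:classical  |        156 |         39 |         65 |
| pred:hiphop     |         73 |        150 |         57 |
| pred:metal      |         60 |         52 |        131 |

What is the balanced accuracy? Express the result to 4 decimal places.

0.5600

Balanced accuracy = mean of per-class recall.
  classical: recall = 156/289 = 0.53979
  hiphop: recall = 150/241 = 0.62241
  metal: recall = 131/253 = 0.51779
Mean = (0.53979 + 0.62241 + 0.51779) / 3 = 0.5600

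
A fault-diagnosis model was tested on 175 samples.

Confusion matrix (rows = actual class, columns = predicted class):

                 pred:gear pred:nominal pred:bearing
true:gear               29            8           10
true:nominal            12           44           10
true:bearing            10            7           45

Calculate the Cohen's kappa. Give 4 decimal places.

0.5087

Observed agreement pₒ = trace/N = 118/175 = 0.67429
Expected agreement pₑ = Σ (rowᵢ·colᵢ)/N² = (47·51 + 66·59 + 62·65)/175² = 0.33701
κ = (pₒ − pₑ)/(1 − pₑ) = (0.67429 − 0.33701)/(1 − 0.33701) = 0.5087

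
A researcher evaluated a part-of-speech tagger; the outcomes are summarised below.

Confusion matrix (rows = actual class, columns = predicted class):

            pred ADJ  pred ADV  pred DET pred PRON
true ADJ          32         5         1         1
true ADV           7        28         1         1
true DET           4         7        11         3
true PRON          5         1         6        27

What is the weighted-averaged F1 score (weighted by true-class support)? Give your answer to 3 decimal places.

Per-class F1 score (2·TP/(2·TP+FP+FN)):
  ADJ: TP=32, FP=7+4+5=16, FN=5+1+1=7 → 64/87 = 0.7356
  ADV: TP=28, FP=5+7+1=13, FN=7+1+1=9 → 56/78 = 0.7179
  DET: TP=11, FP=1+1+6=8, FN=4+7+3=14 → 22/44 = 0.5000
  PRON: TP=27, FP=1+1+3=5, FN=5+1+6=12 → 54/71 = 0.7606
Weighted-F1 score = Σ (supportᵢ/N)·F1 scoreᵢ with N=140: (39/140)·0.7356 + (37/140)·0.7179 + (25/140)·0.5000 + (39/140)·0.7606 = 0.696

0.696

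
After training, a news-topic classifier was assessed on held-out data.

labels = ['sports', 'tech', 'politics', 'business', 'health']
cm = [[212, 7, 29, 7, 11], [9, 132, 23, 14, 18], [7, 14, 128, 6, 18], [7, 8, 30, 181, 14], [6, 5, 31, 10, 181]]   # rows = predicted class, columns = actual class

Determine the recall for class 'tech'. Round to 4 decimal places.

recall = TP/(TP+FN).
tech: TP=132, FN=7+14+8+5=34 → 132/166 = 0.79518

0.7952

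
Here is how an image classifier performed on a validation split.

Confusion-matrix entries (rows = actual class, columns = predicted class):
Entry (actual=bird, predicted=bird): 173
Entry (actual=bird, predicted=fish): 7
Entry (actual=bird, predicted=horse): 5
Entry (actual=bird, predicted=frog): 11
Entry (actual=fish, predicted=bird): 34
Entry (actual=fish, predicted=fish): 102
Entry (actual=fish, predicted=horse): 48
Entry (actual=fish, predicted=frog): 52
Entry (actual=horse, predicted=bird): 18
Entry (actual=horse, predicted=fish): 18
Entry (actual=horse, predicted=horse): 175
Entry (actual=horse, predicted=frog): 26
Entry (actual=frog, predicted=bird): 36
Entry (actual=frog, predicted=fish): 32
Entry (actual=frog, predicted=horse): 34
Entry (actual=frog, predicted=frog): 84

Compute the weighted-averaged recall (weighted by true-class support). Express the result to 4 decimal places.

0.6246

Per-class recall (TP/(TP+FN)):
  bird: TP=173, FN=7+5+11=23 → 173/196 = 0.88265
  fish: TP=102, FN=34+48+52=134 → 102/236 = 0.43220
  horse: TP=175, FN=18+18+26=62 → 175/237 = 0.73840
  frog: TP=84, FN=36+32+34=102 → 84/186 = 0.45161
Weighted-recall = Σ (supportᵢ/N)·recallᵢ with N=855: (196/855)·0.88265 + (236/855)·0.43220 + (237/855)·0.73840 + (186/855)·0.45161 = 0.6246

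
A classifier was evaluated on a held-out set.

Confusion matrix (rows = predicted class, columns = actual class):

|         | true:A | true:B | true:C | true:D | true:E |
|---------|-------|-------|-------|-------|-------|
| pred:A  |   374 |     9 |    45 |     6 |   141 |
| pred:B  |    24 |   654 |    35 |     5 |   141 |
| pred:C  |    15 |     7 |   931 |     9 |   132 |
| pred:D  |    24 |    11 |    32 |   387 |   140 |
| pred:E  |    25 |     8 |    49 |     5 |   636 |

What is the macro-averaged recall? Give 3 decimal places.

Per-class recall (TP/(TP+FN)):
  A: TP=374, FN=24+15+24+25=88 → 374/462 = 0.8095
  B: TP=654, FN=9+7+11+8=35 → 654/689 = 0.9492
  C: TP=931, FN=45+35+32+49=161 → 931/1092 = 0.8526
  D: TP=387, FN=6+5+9+5=25 → 387/412 = 0.9393
  E: TP=636, FN=141+141+132+140=554 → 636/1190 = 0.5345
Macro-recall = mean = (0.8095 + 0.9492 + 0.8526 + 0.9393 + 0.5345) / 5 = 0.817

0.817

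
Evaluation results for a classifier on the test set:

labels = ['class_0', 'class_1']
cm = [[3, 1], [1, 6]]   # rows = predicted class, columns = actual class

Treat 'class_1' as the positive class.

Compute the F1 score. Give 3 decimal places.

0.857

Precision = TP/(TP+FP) = 6/7 = 0.8571
Recall = TP/(TP+FN) = 6/7 = 0.8571
F1 = 2·TP/(2·TP+FP+FN) = 12/14 = 0.857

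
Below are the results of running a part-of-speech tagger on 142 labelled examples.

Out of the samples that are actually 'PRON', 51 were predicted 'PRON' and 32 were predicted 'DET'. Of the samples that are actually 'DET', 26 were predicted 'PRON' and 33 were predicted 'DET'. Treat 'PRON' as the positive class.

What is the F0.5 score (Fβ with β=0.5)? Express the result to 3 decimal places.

Fβ = (1+β²)·TP / ((1+β²)·TP + β²·FN + FP), with β²=1/4
= 1.25·51 / (1.25·51 + 0.25·32 + 26) = 0.652

0.652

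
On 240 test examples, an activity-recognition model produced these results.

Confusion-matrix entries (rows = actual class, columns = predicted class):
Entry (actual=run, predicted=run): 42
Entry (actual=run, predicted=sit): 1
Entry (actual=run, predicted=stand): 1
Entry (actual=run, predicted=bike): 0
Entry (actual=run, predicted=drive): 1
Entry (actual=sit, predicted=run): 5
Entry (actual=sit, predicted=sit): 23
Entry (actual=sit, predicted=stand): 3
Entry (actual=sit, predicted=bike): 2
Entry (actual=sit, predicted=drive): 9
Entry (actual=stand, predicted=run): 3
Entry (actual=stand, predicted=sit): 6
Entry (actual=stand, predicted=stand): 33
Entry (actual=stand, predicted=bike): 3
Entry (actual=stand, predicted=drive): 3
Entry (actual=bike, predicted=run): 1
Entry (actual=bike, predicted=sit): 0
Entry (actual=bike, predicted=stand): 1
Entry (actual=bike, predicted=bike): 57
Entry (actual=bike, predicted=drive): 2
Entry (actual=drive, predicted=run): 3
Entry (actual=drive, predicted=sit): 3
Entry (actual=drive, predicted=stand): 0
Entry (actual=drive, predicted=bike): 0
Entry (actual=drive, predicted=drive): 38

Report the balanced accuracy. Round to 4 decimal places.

0.7933

Balanced accuracy = mean of per-class recall.
  run: recall = 42/45 = 0.93333
  sit: recall = 23/42 = 0.54762
  stand: recall = 33/48 = 0.68750
  bike: recall = 57/61 = 0.93443
  drive: recall = 38/44 = 0.86364
Mean = (0.93333 + 0.54762 + 0.68750 + 0.93443 + 0.86364) / 5 = 0.7933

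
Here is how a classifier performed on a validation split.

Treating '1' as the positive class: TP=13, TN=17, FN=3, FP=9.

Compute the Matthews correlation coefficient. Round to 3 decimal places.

0.453

MCC = (TP·TN − FP·FN) / √((TP+FP)(TP+FN)(TN+FP)(TN+FN))
Numerator = 13·17 − 9·3 = 194
Denominator = √(22·16·26·20) = √183040 = 427.8317
MCC = 194 / 427.8317 = 0.453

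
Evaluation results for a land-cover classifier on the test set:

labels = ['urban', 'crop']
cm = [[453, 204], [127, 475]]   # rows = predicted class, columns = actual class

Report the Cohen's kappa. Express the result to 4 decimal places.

0.4760

Observed agreement pₒ = trace/N = 928/1259 = 0.73709
Expected agreement pₑ = Σ (rowᵢ·colᵢ)/N² = (580·657 + 679·602)/1259² = 0.49828
κ = (pₒ − pₑ)/(1 − pₑ) = (0.73709 − 0.49828)/(1 − 0.49828) = 0.4760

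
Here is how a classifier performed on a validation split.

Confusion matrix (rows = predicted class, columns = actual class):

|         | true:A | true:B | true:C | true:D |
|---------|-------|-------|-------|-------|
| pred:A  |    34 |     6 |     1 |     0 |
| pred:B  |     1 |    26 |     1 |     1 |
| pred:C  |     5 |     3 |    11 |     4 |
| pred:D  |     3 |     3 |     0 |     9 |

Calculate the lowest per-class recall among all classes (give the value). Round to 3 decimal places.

Per-class recall (TP/(TP+FN)):
  A: TP=34, FN=1+5+3=9 → 34/43 = 0.7907
  B: TP=26, FN=6+3+3=12 → 26/38 = 0.6842
  C: TP=11, FN=1+1+0=2 → 11/13 = 0.8462
  D: TP=9, FN=0+1+4=5 → 9/14 = 0.6429
Lowest is class 'D' with recall = 0.643.

0.643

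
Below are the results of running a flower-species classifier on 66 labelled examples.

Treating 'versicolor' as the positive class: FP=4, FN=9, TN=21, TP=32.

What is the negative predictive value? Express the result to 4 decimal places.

NPV = TN/(TN+FN) = 21/(21+9) = 0.7000

0.7000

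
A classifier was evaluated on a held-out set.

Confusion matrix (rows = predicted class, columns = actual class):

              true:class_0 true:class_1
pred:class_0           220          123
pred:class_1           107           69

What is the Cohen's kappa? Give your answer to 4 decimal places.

0.0327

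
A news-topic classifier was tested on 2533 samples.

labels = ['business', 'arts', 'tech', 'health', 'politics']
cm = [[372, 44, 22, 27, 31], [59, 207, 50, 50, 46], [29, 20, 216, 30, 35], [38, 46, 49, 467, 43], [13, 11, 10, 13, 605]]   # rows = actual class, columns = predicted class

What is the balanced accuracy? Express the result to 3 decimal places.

Balanced accuracy = mean of per-class recall.
  business: recall = 372/496 = 0.7500
  arts: recall = 207/412 = 0.5024
  tech: recall = 216/330 = 0.6545
  health: recall = 467/643 = 0.7263
  politics: recall = 605/652 = 0.9279
Mean = (0.7500 + 0.5024 + 0.6545 + 0.7263 + 0.9279) / 5 = 0.712

0.712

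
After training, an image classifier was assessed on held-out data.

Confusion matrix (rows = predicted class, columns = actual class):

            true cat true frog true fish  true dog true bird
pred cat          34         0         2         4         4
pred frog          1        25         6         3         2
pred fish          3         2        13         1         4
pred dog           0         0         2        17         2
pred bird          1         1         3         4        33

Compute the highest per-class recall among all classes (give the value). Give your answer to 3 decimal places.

Per-class recall (TP/(TP+FN)):
  cat: TP=34, FN=1+3+0+1=5 → 34/39 = 0.8718
  frog: TP=25, FN=0+2+0+1=3 → 25/28 = 0.8929
  fish: TP=13, FN=2+6+2+3=13 → 13/26 = 0.5000
  dog: TP=17, FN=4+3+1+4=12 → 17/29 = 0.5862
  bird: TP=33, FN=4+2+4+2=12 → 33/45 = 0.7333
Highest is class 'frog' with recall = 0.893.

0.893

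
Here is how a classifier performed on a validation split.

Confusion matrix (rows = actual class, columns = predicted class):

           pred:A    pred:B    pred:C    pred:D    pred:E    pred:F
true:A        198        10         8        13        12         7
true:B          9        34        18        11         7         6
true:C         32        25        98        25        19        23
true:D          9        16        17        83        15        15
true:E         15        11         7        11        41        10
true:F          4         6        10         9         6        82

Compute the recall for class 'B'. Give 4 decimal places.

recall = TP/(TP+FN).
B: TP=34, FN=9+18+11+7+6=51 → 34/85 = 0.40000

0.4000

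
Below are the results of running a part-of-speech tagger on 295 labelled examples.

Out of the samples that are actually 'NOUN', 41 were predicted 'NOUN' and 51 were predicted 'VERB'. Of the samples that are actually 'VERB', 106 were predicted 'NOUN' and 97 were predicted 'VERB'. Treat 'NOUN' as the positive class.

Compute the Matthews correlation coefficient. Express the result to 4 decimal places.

-0.0709

MCC = (TP·TN − FP·FN) / √((TP+FP)(TP+FN)(TN+FP)(TN+FN))
Numerator = 41·97 − 106·51 = -1429
Denominator = √(147·92·203·148) = √406315056 = 20157.2581
MCC = -1429 / 20157.2581 = -0.0709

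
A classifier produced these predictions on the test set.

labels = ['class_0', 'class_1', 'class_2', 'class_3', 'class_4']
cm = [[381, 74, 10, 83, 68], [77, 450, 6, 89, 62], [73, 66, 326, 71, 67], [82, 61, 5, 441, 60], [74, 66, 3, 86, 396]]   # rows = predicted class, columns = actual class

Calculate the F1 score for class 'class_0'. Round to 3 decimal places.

0.585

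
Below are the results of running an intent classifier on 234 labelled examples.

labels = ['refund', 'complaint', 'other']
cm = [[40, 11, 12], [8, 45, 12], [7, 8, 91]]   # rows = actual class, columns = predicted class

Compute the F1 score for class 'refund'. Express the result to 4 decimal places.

0.6780

F1 score = 2·TP/(2·TP+FP+FN).
refund: TP=40, FP=8+7=15, FN=11+12=23 → 80/118 = 0.67797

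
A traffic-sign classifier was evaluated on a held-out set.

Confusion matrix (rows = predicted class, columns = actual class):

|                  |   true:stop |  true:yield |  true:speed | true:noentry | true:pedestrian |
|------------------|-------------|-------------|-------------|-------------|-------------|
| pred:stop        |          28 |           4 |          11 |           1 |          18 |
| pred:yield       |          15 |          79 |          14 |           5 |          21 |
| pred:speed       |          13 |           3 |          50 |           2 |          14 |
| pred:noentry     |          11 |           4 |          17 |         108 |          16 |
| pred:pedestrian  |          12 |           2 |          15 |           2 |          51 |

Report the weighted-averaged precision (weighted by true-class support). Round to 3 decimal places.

Per-class precision (TP/(TP+FP)):
  stop: TP=28, FP=4+11+1+18=34 → 28/62 = 0.4516
  yield: TP=79, FP=15+14+5+21=55 → 79/134 = 0.5896
  speed: TP=50, FP=13+3+2+14=32 → 50/82 = 0.6098
  noentry: TP=108, FP=11+4+17+16=48 → 108/156 = 0.6923
  pedestrian: TP=51, FP=12+2+15+2=31 → 51/82 = 0.6220
Weighted-precision = Σ (supportᵢ/N)·precisionᵢ with N=516: (79/516)·0.4516 + (92/516)·0.5896 + (107/516)·0.6098 + (118/516)·0.6923 + (120/516)·0.6220 = 0.604

0.604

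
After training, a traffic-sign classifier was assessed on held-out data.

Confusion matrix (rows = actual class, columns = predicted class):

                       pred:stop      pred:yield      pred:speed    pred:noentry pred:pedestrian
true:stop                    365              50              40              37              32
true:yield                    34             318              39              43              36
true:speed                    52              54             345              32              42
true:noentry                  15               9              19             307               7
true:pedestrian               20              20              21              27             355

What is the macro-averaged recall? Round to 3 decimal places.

Per-class recall (TP/(TP+FN)):
  stop: TP=365, FN=50+40+37+32=159 → 365/524 = 0.6966
  yield: TP=318, FN=34+39+43+36=152 → 318/470 = 0.6766
  speed: TP=345, FN=52+54+32+42=180 → 345/525 = 0.6571
  noentry: TP=307, FN=15+9+19+7=50 → 307/357 = 0.8599
  pedestrian: TP=355, FN=20+20+21+27=88 → 355/443 = 0.8014
Macro-recall = mean = (0.6966 + 0.6766 + 0.6571 + 0.8599 + 0.8014) / 5 = 0.738

0.738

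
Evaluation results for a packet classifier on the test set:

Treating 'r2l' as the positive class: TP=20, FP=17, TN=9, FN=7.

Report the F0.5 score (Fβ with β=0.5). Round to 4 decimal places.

0.5714

Fβ = (1+β²)·TP / ((1+β²)·TP + β²·FN + FP), with β²=1/4
= 1.25·20 / (1.25·20 + 0.25·7 + 17) = 0.5714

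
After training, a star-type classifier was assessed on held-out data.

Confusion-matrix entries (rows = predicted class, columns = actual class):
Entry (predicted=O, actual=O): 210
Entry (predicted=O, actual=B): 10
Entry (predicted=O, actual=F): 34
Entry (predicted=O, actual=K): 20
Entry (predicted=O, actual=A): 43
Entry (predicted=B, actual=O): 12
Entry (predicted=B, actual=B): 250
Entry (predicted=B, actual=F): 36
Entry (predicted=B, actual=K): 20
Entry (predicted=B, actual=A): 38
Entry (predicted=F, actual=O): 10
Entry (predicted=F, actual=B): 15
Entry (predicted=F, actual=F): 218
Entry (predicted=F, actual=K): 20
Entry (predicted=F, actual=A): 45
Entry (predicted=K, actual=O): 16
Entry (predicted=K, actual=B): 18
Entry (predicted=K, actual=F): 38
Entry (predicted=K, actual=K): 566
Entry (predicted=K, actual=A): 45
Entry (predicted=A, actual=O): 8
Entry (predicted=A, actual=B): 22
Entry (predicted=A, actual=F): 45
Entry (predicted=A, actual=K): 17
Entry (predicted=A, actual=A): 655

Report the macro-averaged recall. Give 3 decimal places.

Per-class recall (TP/(TP+FN)):
  O: TP=210, FN=12+10+16+8=46 → 210/256 = 0.8203
  B: TP=250, FN=10+15+18+22=65 → 250/315 = 0.7937
  F: TP=218, FN=34+36+38+45=153 → 218/371 = 0.5876
  K: TP=566, FN=20+20+20+17=77 → 566/643 = 0.8802
  A: TP=655, FN=43+38+45+45=171 → 655/826 = 0.7930
Macro-recall = mean = (0.8203 + 0.7937 + 0.5876 + 0.8802 + 0.7930) / 5 = 0.775

0.775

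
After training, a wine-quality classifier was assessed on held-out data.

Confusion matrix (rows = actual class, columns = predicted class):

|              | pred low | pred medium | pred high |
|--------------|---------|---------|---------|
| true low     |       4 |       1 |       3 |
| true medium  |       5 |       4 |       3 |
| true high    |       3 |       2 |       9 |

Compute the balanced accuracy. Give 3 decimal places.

0.492

Balanced accuracy = mean of per-class recall.
  low: recall = 4/8 = 0.5000
  medium: recall = 4/12 = 0.3333
  high: recall = 9/14 = 0.6429
Mean = (0.5000 + 0.3333 + 0.6429) / 3 = 0.492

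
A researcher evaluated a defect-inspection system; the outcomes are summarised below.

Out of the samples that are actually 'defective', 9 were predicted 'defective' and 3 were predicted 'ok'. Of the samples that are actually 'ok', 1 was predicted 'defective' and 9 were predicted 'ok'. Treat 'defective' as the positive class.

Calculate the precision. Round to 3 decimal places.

Precision = TP/(TP+FP) = 9/(9+1) = 9/10 = 0.900

0.900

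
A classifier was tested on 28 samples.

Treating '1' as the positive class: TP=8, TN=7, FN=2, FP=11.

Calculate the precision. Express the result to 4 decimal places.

Precision = TP/(TP+FP) = 8/(8+11) = 8/19 = 0.4211

0.4211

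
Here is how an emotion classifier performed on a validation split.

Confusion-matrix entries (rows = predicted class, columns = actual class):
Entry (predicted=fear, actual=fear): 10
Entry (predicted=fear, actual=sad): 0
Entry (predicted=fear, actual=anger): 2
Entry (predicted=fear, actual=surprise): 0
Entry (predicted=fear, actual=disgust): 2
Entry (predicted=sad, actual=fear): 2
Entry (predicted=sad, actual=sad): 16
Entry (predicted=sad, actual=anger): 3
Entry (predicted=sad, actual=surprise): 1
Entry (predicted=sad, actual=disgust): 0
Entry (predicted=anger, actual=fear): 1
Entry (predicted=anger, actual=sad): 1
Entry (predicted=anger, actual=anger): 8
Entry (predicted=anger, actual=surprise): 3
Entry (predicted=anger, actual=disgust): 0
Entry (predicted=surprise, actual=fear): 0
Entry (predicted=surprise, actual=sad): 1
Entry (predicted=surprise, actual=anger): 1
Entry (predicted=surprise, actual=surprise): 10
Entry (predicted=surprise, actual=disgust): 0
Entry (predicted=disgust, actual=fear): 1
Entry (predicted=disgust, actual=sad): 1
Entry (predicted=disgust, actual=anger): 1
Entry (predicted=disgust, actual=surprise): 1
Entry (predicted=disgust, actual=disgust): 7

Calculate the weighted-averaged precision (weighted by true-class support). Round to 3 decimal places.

Per-class precision (TP/(TP+FP)):
  fear: TP=10, FP=0+2+0+2=4 → 10/14 = 0.7143
  sad: TP=16, FP=2+3+1+0=6 → 16/22 = 0.7273
  anger: TP=8, FP=1+1+3+0=5 → 8/13 = 0.6154
  surprise: TP=10, FP=0+1+1+0=2 → 10/12 = 0.8333
  disgust: TP=7, FP=1+1+1+1=4 → 7/11 = 0.6364
Weighted-precision = Σ (supportᵢ/N)·precisionᵢ with N=72: (14/72)·0.7143 + (19/72)·0.7273 + (15/72)·0.6154 + (15/72)·0.8333 + (9/72)·0.6364 = 0.712

0.712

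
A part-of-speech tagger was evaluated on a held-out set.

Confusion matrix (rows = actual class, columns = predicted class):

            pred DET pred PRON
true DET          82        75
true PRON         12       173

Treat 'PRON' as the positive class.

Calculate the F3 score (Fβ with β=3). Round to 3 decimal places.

0.904

Fβ = (1+β²)·TP / ((1+β²)·TP + β²·FN + FP), with β²=9
= 10·173 / (10·173 + 9·12 + 75) = 0.904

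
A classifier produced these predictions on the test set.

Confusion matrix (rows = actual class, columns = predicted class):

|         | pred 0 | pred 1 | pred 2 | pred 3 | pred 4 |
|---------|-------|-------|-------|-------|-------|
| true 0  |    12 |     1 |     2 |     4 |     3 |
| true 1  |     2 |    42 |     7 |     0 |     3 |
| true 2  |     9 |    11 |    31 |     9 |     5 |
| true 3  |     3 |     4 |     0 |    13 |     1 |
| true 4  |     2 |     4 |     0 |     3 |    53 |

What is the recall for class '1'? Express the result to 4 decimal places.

One-vs-rest for '1': TP = diagonal; FP = other classes predicted '1'; FN = '1' predicted as other.
recall = TP/(TP+FN).
1: TP=42, FN=2+7+0+3=12 → 42/54 = 0.77778

0.7778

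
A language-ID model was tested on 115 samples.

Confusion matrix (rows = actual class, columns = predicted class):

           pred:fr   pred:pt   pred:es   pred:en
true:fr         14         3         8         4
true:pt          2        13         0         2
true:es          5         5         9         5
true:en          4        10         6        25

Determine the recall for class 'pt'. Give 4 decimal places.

recall = TP/(TP+FN).
pt: TP=13, FN=2+0+2=4 → 13/17 = 0.76471

0.7647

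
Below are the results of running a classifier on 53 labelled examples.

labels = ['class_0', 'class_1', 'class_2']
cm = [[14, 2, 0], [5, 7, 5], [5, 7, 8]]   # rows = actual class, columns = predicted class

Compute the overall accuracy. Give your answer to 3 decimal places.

Accuracy = trace / total = (14+7+8=29) / 53 = 29/53 = 0.547

0.547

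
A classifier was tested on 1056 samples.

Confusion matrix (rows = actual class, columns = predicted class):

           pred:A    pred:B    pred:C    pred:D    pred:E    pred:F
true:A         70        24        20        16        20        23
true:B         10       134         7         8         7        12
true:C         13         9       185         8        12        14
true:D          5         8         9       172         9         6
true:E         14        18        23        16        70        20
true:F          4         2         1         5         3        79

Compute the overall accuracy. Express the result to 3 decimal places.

0.672

Accuracy = trace / total = (70+134+185+172+70+79=710) / 1056 = 710/1056 = 0.672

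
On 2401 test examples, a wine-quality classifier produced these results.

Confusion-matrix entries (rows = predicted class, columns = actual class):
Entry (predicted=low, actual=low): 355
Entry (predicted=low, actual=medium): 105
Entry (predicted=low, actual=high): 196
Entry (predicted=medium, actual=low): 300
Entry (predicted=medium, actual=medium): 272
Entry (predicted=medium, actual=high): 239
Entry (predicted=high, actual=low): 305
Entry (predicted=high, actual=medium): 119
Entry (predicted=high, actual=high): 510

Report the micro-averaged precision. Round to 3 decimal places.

Micro-averaging pools counts across classes: ΣTP=1137, ΣFP=1264, ΣFN=1264.
Micro-precision = TP/(TP+FP) on pooled counts = 0.474 (equals overall accuracy in single-label multiclass).

0.474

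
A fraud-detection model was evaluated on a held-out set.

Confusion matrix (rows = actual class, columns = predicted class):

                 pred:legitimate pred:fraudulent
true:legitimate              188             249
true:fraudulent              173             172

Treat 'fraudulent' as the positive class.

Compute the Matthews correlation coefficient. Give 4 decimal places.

-0.0710

MCC = (TP·TN − FP·FN) / √((TP+FP)(TP+FN)(TN+FP)(TN+FN))
Numerator = 172·188 − 249·173 = -10741
Denominator = √(421·345·437·361) = √22913415465 = 151371.7790
MCC = -10741 / 151371.7790 = -0.0710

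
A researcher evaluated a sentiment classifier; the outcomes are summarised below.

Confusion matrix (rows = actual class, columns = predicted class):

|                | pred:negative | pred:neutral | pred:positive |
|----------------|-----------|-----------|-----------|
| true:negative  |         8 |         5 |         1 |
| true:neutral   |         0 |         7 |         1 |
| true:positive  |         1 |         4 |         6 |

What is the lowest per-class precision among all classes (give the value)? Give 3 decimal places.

Per-class precision (TP/(TP+FP)):
  negative: TP=8, FP=0+1=1 → 8/9 = 0.8889
  neutral: TP=7, FP=5+4=9 → 7/16 = 0.4375
  positive: TP=6, FP=1+1=2 → 6/8 = 0.7500
Lowest is class 'neutral' with precision = 0.438.

0.438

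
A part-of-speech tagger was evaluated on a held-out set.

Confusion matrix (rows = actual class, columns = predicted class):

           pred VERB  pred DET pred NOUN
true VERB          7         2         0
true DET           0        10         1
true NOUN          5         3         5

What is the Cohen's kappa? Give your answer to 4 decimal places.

0.5081

Observed agreement pₒ = trace/N = 22/33 = 0.66667
Expected agreement pₑ = Σ (rowᵢ·colᵢ)/N² = (9·12 + 11·15 + 13·6)/33² = 0.32231
κ = (pₒ − pₑ)/(1 − pₑ) = (0.66667 − 0.32231)/(1 − 0.32231) = 0.5081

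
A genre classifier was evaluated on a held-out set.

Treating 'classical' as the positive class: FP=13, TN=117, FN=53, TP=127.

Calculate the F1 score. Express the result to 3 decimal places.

Precision = TP/(TP+FP) = 127/140 = 0.9071
Recall = TP/(TP+FN) = 127/180 = 0.7056
F1 = 2·TP/(2·TP+FP+FN) = 254/320 = 0.794

0.794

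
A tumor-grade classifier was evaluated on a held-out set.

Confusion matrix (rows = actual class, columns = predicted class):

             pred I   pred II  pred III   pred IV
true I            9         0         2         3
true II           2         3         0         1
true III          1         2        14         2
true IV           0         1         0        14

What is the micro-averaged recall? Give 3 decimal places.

0.741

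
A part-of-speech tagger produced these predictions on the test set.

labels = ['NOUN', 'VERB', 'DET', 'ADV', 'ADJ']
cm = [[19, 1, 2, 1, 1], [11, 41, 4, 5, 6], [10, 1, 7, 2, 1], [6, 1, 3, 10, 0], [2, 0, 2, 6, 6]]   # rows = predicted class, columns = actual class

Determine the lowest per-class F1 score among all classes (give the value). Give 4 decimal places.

0.3590

Per-class F1 score (2·TP/(2·TP+FP+FN)):
  NOUN: TP=19, FP=1+2+1+1=5, FN=11+10+6+2=29 → 38/72 = 0.52778
  VERB: TP=41, FP=11+4+5+6=26, FN=1+1+1+0=3 → 82/111 = 0.73874
  DET: TP=7, FP=10+1+2+1=14, FN=2+4+3+2=11 → 14/39 = 0.35897
  ADV: TP=10, FP=6+1+3+0=10, FN=1+5+2+6=14 → 20/44 = 0.45455
  ADJ: TP=6, FP=2+0+2+6=10, FN=1+6+1+0=8 → 12/30 = 0.40000
Lowest is class 'DET' with F1 score = 0.3590.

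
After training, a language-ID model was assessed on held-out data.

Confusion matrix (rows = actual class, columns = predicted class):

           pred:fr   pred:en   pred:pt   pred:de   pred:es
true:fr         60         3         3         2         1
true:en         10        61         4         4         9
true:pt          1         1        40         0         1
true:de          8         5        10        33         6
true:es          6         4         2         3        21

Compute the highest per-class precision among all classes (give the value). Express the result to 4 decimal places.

0.8243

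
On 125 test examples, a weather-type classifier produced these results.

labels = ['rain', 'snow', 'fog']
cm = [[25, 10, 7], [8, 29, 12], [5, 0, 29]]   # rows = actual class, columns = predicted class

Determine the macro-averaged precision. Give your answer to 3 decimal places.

0.669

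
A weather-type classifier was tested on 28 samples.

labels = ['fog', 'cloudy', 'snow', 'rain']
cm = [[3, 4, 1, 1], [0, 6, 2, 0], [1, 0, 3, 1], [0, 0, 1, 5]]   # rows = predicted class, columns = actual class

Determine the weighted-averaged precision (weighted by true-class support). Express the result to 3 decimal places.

Per-class precision (TP/(TP+FP)):
  fog: TP=3, FP=4+1+1=6 → 3/9 = 0.3333
  cloudy: TP=6, FP=0+2+0=2 → 6/8 = 0.7500
  snow: TP=3, FP=1+0+1=2 → 3/5 = 0.6000
  rain: TP=5, FP=0+0+1=1 → 5/6 = 0.8333
Weighted-precision = Σ (supportᵢ/N)·precisionᵢ with N=28: (4/28)·0.3333 + (10/28)·0.7500 + (7/28)·0.6000 + (7/28)·0.8333 = 0.674

0.674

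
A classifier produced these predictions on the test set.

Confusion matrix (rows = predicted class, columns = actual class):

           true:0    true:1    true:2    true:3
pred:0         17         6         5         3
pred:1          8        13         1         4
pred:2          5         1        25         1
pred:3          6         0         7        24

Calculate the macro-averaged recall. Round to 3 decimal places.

Per-class recall (TP/(TP+FN)):
  0: TP=17, FN=8+5+6=19 → 17/36 = 0.4722
  1: TP=13, FN=6+1+0=7 → 13/20 = 0.6500
  2: TP=25, FN=5+1+7=13 → 25/38 = 0.6579
  3: TP=24, FN=3+4+1=8 → 24/32 = 0.7500
Macro-recall = mean = (0.4722 + 0.6500 + 0.6579 + 0.7500) / 4 = 0.633

0.633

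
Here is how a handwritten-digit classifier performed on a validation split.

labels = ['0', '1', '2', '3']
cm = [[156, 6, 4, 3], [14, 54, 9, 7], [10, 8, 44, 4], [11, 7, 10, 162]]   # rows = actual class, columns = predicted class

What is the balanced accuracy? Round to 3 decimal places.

0.771

Balanced accuracy = mean of per-class recall.
  0: recall = 156/169 = 0.9231
  1: recall = 54/84 = 0.6429
  2: recall = 44/66 = 0.6667
  3: recall = 162/190 = 0.8526
Mean = (0.9231 + 0.6429 + 0.6667 + 0.8526) / 4 = 0.771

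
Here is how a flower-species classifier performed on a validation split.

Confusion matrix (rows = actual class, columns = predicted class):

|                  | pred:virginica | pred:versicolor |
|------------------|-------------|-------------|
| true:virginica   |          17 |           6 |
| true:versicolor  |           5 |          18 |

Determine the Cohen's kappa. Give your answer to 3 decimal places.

0.522

Observed agreement pₒ = trace/N = 35/46 = 0.7609
Expected agreement pₑ = Σ (rowᵢ·colᵢ)/N² = (23·22 + 23·24)/46² = 0.5000
κ = (pₒ − pₑ)/(1 − pₑ) = (0.7609 − 0.5000)/(1 − 0.5000) = 0.522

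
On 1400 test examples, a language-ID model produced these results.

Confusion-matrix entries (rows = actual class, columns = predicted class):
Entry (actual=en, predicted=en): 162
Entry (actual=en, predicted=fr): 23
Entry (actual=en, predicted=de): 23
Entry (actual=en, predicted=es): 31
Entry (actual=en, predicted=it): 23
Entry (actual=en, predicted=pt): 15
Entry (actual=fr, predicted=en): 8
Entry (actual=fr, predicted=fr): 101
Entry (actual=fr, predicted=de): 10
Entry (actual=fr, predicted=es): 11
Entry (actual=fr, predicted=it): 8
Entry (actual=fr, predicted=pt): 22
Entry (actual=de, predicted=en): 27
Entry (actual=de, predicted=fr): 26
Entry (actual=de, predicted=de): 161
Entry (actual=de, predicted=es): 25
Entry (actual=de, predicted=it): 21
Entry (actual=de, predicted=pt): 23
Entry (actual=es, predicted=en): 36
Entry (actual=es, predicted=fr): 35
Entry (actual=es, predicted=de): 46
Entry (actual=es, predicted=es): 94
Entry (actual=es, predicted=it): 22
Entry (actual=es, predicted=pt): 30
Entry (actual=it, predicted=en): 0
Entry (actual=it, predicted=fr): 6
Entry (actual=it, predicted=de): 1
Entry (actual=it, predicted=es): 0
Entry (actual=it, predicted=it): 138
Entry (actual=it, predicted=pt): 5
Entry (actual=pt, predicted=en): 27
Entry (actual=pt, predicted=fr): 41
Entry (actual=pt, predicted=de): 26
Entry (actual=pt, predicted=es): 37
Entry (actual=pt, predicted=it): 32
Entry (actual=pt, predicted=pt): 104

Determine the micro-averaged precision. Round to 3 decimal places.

Micro-averaging pools counts across classes: ΣTP=760, ΣFP=640, ΣFN=640.
Micro-precision = TP/(TP+FP) on pooled counts = 0.543 (equals overall accuracy in single-label multiclass).

0.543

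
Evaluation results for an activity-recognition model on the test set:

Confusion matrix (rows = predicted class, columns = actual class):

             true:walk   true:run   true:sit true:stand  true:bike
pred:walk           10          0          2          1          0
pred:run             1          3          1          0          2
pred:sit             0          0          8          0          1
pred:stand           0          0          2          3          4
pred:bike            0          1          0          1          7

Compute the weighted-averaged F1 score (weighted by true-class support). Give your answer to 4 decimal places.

0.6695

Per-class F1 score (2·TP/(2·TP+FP+FN)):
  walk: TP=10, FP=0+2+1+0=3, FN=1+0+0+0=1 → 20/24 = 0.83333
  run: TP=3, FP=1+1+0+2=4, FN=0+0+0+1=1 → 6/11 = 0.54545
  sit: TP=8, FP=0+0+0+1=1, FN=2+1+2+0=5 → 16/22 = 0.72727
  stand: TP=3, FP=0+0+2+4=6, FN=1+0+0+1=2 → 6/14 = 0.42857
  bike: TP=7, FP=0+1+0+1=2, FN=0+2+1+4=7 → 14/23 = 0.60870
Weighted-F1 score = Σ (supportᵢ/N)·F1 scoreᵢ with N=47: (11/47)·0.83333 + (4/47)·0.54545 + (13/47)·0.72727 + (5/47)·0.42857 + (14/47)·0.60870 = 0.6695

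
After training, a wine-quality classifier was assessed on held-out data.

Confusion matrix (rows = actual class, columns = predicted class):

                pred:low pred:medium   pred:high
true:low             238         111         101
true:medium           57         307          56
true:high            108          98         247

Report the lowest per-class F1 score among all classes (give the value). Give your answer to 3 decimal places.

Per-class F1 score (2·TP/(2·TP+FP+FN)):
  low: TP=238, FP=57+108=165, FN=111+101=212 → 476/853 = 0.5580
  medium: TP=307, FP=111+98=209, FN=57+56=113 → 614/936 = 0.6560
  high: TP=247, FP=101+56=157, FN=108+98=206 → 494/857 = 0.5764
Lowest is class 'low' with F1 score = 0.558.

0.558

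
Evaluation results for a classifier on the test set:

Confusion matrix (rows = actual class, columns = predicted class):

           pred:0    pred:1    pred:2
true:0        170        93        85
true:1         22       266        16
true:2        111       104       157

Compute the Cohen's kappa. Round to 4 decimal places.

0.3752

Observed agreement pₒ = trace/N = 593/1024 = 0.57910
Expected agreement pₑ = Σ (rowᵢ·colᵢ)/N² = (348·303 + 304·463 + 372·258)/1024² = 0.32632
κ = (pₒ − pₑ)/(1 − pₑ) = (0.57910 − 0.32632)/(1 − 0.32632) = 0.3752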